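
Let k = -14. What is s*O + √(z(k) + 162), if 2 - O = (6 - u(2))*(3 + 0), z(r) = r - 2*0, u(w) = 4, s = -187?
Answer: 748 + 2*√37 ≈ 760.17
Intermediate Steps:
z(r) = r (z(r) = r + 0 = r)
O = -4 (O = 2 - (6 - 1*4)*(3 + 0) = 2 - (6 - 4)*3 = 2 - 2*3 = 2 - 1*6 = 2 - 6 = -4)
s*O + √(z(k) + 162) = -187*(-4) + √(-14 + 162) = 748 + √148 = 748 + 2*√37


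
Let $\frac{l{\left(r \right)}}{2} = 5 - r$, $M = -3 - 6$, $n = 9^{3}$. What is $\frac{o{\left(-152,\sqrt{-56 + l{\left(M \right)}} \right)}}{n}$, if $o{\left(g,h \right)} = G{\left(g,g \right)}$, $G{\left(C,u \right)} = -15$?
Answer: $- \frac{5}{243} \approx -0.020576$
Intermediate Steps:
$n = 729$
$M = -9$ ($M = -3 - 6 = -9$)
$l{\left(r \right)} = 10 - 2 r$ ($l{\left(r \right)} = 2 \left(5 - r\right) = 10 - 2 r$)
$o{\left(g,h \right)} = -15$
$\frac{o{\left(-152,\sqrt{-56 + l{\left(M \right)}} \right)}}{n} = - \frac{15}{729} = \left(-15\right) \frac{1}{729} = - \frac{5}{243}$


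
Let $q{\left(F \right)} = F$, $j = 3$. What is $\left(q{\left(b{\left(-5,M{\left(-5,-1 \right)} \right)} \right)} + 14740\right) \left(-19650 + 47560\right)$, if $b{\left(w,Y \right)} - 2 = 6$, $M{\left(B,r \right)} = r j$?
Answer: $411616680$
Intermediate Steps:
$M{\left(B,r \right)} = 3 r$ ($M{\left(B,r \right)} = r 3 = 3 r$)
$b{\left(w,Y \right)} = 8$ ($b{\left(w,Y \right)} = 2 + 6 = 8$)
$\left(q{\left(b{\left(-5,M{\left(-5,-1 \right)} \right)} \right)} + 14740\right) \left(-19650 + 47560\right) = \left(8 + 14740\right) \left(-19650 + 47560\right) = 14748 \cdot 27910 = 411616680$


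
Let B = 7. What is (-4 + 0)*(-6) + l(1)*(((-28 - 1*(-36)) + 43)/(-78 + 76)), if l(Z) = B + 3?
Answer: -231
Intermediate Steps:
l(Z) = 10 (l(Z) = 7 + 3 = 10)
(-4 + 0)*(-6) + l(1)*(((-28 - 1*(-36)) + 43)/(-78 + 76)) = (-4 + 0)*(-6) + 10*(((-28 - 1*(-36)) + 43)/(-78 + 76)) = -4*(-6) + 10*(((-28 + 36) + 43)/(-2)) = 24 + 10*((8 + 43)*(-1/2)) = 24 + 10*(51*(-1/2)) = 24 + 10*(-51/2) = 24 - 255 = -231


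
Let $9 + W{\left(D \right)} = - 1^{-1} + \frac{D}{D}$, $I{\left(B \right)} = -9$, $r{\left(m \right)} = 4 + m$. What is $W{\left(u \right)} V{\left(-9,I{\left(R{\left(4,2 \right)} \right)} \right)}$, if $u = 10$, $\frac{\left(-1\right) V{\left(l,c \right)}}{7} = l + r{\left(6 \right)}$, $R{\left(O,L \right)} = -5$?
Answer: $63$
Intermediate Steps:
$V{\left(l,c \right)} = -70 - 7 l$ ($V{\left(l,c \right)} = - 7 \left(l + \left(4 + 6\right)\right) = - 7 \left(l + 10\right) = - 7 \left(10 + l\right) = -70 - 7 l$)
$W{\left(D \right)} = -9$ ($W{\left(D \right)} = -9 + \left(- 1^{-1} + \frac{D}{D}\right) = -9 + \left(\left(-1\right) 1 + 1\right) = -9 + \left(-1 + 1\right) = -9 + 0 = -9$)
$W{\left(u \right)} V{\left(-9,I{\left(R{\left(4,2 \right)} \right)} \right)} = - 9 \left(-70 - -63\right) = - 9 \left(-70 + 63\right) = \left(-9\right) \left(-7\right) = 63$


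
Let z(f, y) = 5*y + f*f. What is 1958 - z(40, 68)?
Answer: 18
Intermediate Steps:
z(f, y) = f**2 + 5*y (z(f, y) = 5*y + f**2 = f**2 + 5*y)
1958 - z(40, 68) = 1958 - (40**2 + 5*68) = 1958 - (1600 + 340) = 1958 - 1*1940 = 1958 - 1940 = 18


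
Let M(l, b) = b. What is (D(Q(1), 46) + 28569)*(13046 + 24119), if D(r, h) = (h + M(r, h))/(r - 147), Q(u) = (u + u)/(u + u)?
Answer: 77507273015/73 ≈ 1.0617e+9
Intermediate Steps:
Q(u) = 1 (Q(u) = (2*u)/((2*u)) = (2*u)*(1/(2*u)) = 1)
D(r, h) = 2*h/(-147 + r) (D(r, h) = (h + h)/(r - 147) = (2*h)/(-147 + r) = 2*h/(-147 + r))
(D(Q(1), 46) + 28569)*(13046 + 24119) = (2*46/(-147 + 1) + 28569)*(13046 + 24119) = (2*46/(-146) + 28569)*37165 = (2*46*(-1/146) + 28569)*37165 = (-46/73 + 28569)*37165 = (2085491/73)*37165 = 77507273015/73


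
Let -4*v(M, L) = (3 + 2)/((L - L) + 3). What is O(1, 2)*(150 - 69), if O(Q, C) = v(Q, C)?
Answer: -135/4 ≈ -33.750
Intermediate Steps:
v(M, L) = -5/12 (v(M, L) = -(3 + 2)/(4*((L - L) + 3)) = -5/(4*(0 + 3)) = -5/(4*3) = -¼*5/3 = -5/12)
O(Q, C) = -5/12
O(1, 2)*(150 - 69) = -5*(150 - 69)/12 = -5/12*81 = -135/4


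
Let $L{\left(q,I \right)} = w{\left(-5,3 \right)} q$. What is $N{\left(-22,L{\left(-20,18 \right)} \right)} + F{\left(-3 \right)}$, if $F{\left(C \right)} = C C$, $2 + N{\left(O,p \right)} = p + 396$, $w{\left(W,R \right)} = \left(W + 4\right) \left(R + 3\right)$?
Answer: $523$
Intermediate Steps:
$w{\left(W,R \right)} = \left(3 + R\right) \left(4 + W\right)$ ($w{\left(W,R \right)} = \left(4 + W\right) \left(3 + R\right) = \left(3 + R\right) \left(4 + W\right)$)
$L{\left(q,I \right)} = - 6 q$ ($L{\left(q,I \right)} = \left(12 + 3 \left(-5\right) + 4 \cdot 3 + 3 \left(-5\right)\right) q = \left(12 - 15 + 12 - 15\right) q = - 6 q$)
$N{\left(O,p \right)} = 394 + p$ ($N{\left(O,p \right)} = -2 + \left(p + 396\right) = -2 + \left(396 + p\right) = 394 + p$)
$F{\left(C \right)} = C^{2}$
$N{\left(-22,L{\left(-20,18 \right)} \right)} + F{\left(-3 \right)} = \left(394 - -120\right) + \left(-3\right)^{2} = \left(394 + 120\right) + 9 = 514 + 9 = 523$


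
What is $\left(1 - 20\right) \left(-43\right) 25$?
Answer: $20425$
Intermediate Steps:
$\left(1 - 20\right) \left(-43\right) 25 = \left(-19\right) \left(-43\right) 25 = 817 \cdot 25 = 20425$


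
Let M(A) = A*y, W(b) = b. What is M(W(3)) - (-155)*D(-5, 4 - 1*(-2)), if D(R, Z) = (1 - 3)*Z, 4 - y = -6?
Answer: -1830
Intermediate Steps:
y = 10 (y = 4 - 1*(-6) = 4 + 6 = 10)
D(R, Z) = -2*Z
M(A) = 10*A (M(A) = A*10 = 10*A)
M(W(3)) - (-155)*D(-5, 4 - 1*(-2)) = 10*3 - (-155)*(-2*(4 - 1*(-2))) = 30 - (-155)*(-2*(4 + 2)) = 30 - (-155)*(-2*6) = 30 - (-155)*(-12) = 30 - 1*1860 = 30 - 1860 = -1830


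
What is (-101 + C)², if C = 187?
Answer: 7396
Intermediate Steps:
(-101 + C)² = (-101 + 187)² = 86² = 7396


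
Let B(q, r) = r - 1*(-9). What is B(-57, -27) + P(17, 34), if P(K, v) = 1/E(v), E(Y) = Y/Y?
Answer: -17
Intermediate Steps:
E(Y) = 1
B(q, r) = 9 + r (B(q, r) = r + 9 = 9 + r)
P(K, v) = 1 (P(K, v) = 1/1 = 1)
B(-57, -27) + P(17, 34) = (9 - 27) + 1 = -18 + 1 = -17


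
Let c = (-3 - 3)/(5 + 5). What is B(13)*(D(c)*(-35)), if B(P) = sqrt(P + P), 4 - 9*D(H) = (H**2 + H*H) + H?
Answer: -679*sqrt(26)/45 ≈ -76.938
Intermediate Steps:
c = -3/5 (c = -6/10 = -6*1/10 = -3/5 ≈ -0.60000)
D(H) = 4/9 - 2*H**2/9 - H/9 (D(H) = 4/9 - ((H**2 + H*H) + H)/9 = 4/9 - ((H**2 + H**2) + H)/9 = 4/9 - (2*H**2 + H)/9 = 4/9 - (H + 2*H**2)/9 = 4/9 + (-2*H**2/9 - H/9) = 4/9 - 2*H**2/9 - H/9)
B(P) = sqrt(2)*sqrt(P) (B(P) = sqrt(2*P) = sqrt(2)*sqrt(P))
B(13)*(D(c)*(-35)) = (sqrt(2)*sqrt(13))*((4/9 - 2*(-3/5)**2/9 - 1/9*(-3/5))*(-35)) = sqrt(26)*((4/9 - 2/9*9/25 + 1/15)*(-35)) = sqrt(26)*((4/9 - 2/25 + 1/15)*(-35)) = sqrt(26)*((97/225)*(-35)) = sqrt(26)*(-679/45) = -679*sqrt(26)/45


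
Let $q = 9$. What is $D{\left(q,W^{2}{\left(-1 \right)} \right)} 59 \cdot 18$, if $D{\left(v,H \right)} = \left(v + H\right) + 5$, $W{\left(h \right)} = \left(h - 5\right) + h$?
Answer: $66906$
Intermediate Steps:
$W{\left(h \right)} = -5 + 2 h$ ($W{\left(h \right)} = \left(-5 + h\right) + h = -5 + 2 h$)
$D{\left(v,H \right)} = 5 + H + v$ ($D{\left(v,H \right)} = \left(H + v\right) + 5 = 5 + H + v$)
$D{\left(q,W^{2}{\left(-1 \right)} \right)} 59 \cdot 18 = \left(5 + \left(-5 + 2 \left(-1\right)\right)^{2} + 9\right) 59 \cdot 18 = \left(5 + \left(-5 - 2\right)^{2} + 9\right) 59 \cdot 18 = \left(5 + \left(-7\right)^{2} + 9\right) 59 \cdot 18 = \left(5 + 49 + 9\right) 59 \cdot 18 = 63 \cdot 59 \cdot 18 = 3717 \cdot 18 = 66906$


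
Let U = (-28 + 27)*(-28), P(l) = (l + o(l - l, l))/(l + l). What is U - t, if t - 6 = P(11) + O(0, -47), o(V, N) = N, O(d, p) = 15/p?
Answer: 1002/47 ≈ 21.319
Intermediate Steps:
P(l) = 1 (P(l) = (l + l)/(l + l) = (2*l)/((2*l)) = (2*l)*(1/(2*l)) = 1)
t = 314/47 (t = 6 + (1 + 15/(-47)) = 6 + (1 + 15*(-1/47)) = 6 + (1 - 15/47) = 6 + 32/47 = 314/47 ≈ 6.6808)
U = 28 (U = -1*(-28) = 28)
U - t = 28 - 1*314/47 = 28 - 314/47 = 1002/47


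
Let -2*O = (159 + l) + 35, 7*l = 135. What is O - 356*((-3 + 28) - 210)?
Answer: 920547/14 ≈ 65753.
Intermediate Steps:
l = 135/7 (l = (⅐)*135 = 135/7 ≈ 19.286)
O = -1493/14 (O = -((159 + 135/7) + 35)/2 = -(1248/7 + 35)/2 = -½*1493/7 = -1493/14 ≈ -106.64)
O - 356*((-3 + 28) - 210) = -1493/14 - 356*((-3 + 28) - 210) = -1493/14 - 356*(25 - 210) = -1493/14 - 356*(-185) = -1493/14 + 65860 = 920547/14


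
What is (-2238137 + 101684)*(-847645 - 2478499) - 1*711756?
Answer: 7106149615476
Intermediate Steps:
(-2238137 + 101684)*(-847645 - 2478499) - 1*711756 = -2136453*(-3326144) - 711756 = 7106150327232 - 711756 = 7106149615476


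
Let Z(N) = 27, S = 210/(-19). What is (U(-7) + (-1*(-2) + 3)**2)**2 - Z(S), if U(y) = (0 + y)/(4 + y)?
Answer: 6481/9 ≈ 720.11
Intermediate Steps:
U(y) = y/(4 + y)
S = -210/19 (S = 210*(-1/19) = -210/19 ≈ -11.053)
(U(-7) + (-1*(-2) + 3)**2)**2 - Z(S) = (-7/(4 - 7) + (-1*(-2) + 3)**2)**2 - 1*27 = (-7/(-3) + (2 + 3)**2)**2 - 27 = (-7*(-1/3) + 5**2)**2 - 27 = (7/3 + 25)**2 - 27 = (82/3)**2 - 27 = 6724/9 - 27 = 6481/9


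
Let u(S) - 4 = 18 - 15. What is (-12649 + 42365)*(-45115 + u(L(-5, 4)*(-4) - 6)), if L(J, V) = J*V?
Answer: -1340429328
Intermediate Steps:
u(S) = 7 (u(S) = 4 + (18 - 15) = 4 + 3 = 7)
(-12649 + 42365)*(-45115 + u(L(-5, 4)*(-4) - 6)) = (-12649 + 42365)*(-45115 + 7) = 29716*(-45108) = -1340429328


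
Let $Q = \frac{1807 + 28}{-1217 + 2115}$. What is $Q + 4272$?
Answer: $\frac{3838091}{898} \approx 4274.0$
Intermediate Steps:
$Q = \frac{1835}{898} \approx 2.0434$
$Q + 4272 = \frac{1835}{898} + 4272 = \frac{3838091}{898}$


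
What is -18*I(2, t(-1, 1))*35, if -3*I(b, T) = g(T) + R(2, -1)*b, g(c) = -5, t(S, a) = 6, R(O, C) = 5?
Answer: 1050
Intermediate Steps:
I(b, T) = 5/3 - 5*b/3 (I(b, T) = -(-5 + 5*b)/3 = 5/3 - 5*b/3)
-18*I(2, t(-1, 1))*35 = -18*(5/3 - 5/3*2)*35 = -18*(5/3 - 10/3)*35 = -18*(-5/3)*35 = 30*35 = 1050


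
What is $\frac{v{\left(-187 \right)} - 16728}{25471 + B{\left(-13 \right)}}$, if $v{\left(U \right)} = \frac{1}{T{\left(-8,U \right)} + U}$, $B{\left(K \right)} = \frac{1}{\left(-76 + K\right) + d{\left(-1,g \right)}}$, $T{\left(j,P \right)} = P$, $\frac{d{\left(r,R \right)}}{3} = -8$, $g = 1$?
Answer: $- \frac{706958849}{1076455028} \approx -0.65675$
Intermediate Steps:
$d{\left(r,R \right)} = -24$ ($d{\left(r,R \right)} = 3 \left(-8\right) = -24$)
$B{\left(K \right)} = \frac{1}{-100 + K}$ ($B{\left(K \right)} = \frac{1}{\left(-76 + K\right) - 24} = \frac{1}{-100 + K}$)
$v{\left(U \right)} = \frac{1}{2 U}$ ($v{\left(U \right)} = \frac{1}{U + U} = \frac{1}{2 U}$)
$\frac{v{\left(-187 \right)} - 16728}{25471 + B{\left(-13 \right)}} = \frac{\frac{1}{2 \left(-187\right)} - 16728}{25471 + \frac{1}{-100 - 13}} = \frac{\frac{1}{2} \left(- \frac{1}{187}\right) - 16728}{25471 + \frac{1}{-113}} = \frac{- \frac{1}{374} - 16728}{25471 - \frac{1}{113}} = - \frac{6256273}{374 \cdot \frac{2878222}{113}} = \left(- \frac{6256273}{374}\right) \frac{113}{2878222} = - \frac{706958849}{1076455028}$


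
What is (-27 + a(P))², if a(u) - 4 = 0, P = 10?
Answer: 529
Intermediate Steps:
a(u) = 4 (a(u) = 4 + 0 = 4)
(-27 + a(P))² = (-27 + 4)² = (-23)² = 529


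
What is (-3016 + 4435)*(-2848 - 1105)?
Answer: -5609307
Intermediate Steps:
(-3016 + 4435)*(-2848 - 1105) = 1419*(-3953) = -5609307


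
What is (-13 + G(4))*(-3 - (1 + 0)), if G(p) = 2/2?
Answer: 48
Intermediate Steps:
G(p) = 1 (G(p) = 2*(½) = 1)
(-13 + G(4))*(-3 - (1 + 0)) = (-13 + 1)*(-3 - (1 + 0)) = -12*(-3 - 1*1) = -12*(-3 - 1) = -12*(-4) = 48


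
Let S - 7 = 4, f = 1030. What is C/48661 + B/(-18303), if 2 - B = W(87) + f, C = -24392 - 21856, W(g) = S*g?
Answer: -749885059/890642283 ≈ -0.84196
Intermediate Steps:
S = 11 (S = 7 + 4 = 11)
W(g) = 11*g
C = -46248
B = -1985 (B = 2 - (11*87 + 1030) = 2 - (957 + 1030) = 2 - 1*1987 = 2 - 1987 = -1985)
C/48661 + B/(-18303) = -46248/48661 - 1985/(-18303) = -46248*1/48661 - 1985*(-1/18303) = -46248/48661 + 1985/18303 = -749885059/890642283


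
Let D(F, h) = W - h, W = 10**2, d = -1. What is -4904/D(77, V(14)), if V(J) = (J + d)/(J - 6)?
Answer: -39232/787 ≈ -49.850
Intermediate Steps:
V(J) = (-1 + J)/(-6 + J) (V(J) = (J - 1)/(J - 6) = (-1 + J)/(-6 + J))
W = 100
D(F, h) = 100 - h
-4904/D(77, V(14)) = -4904/(100 - (-1 + 14)/(-6 + 14)) = -4904/(100 - 13/8) = -4904/787/8 = -4904*8/787 = -39232/787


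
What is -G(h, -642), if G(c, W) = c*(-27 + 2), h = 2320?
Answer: 58000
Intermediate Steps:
G(c, W) = -25*c (G(c, W) = c*(-25) = -25*c)
-G(h, -642) = -(-25)*2320 = -1*(-58000) = 58000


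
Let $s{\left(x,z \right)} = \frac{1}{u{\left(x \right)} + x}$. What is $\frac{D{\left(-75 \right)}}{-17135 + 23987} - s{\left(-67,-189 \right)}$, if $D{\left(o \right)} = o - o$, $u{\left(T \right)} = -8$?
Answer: $\frac{1}{75} \approx 0.013333$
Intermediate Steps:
$D{\left(o \right)} = 0$
$s{\left(x,z \right)} = \frac{1}{-8 + x}$
$\frac{D{\left(-75 \right)}}{-17135 + 23987} - s{\left(-67,-189 \right)} = \frac{0}{-17135 + 23987} - \frac{1}{-8 - 67} = \frac{0}{6852} - \frac{1}{-75} = 0 \cdot \frac{1}{6852} - - \frac{1}{75} = 0 + \frac{1}{75} = \frac{1}{75}$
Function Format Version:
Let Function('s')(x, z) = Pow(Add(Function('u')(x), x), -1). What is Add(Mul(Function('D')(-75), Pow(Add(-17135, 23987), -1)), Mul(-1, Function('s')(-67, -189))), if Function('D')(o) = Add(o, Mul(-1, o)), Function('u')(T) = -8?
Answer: Rational(1, 75) ≈ 0.013333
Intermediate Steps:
Function('D')(o) = 0
Function('s')(x, z) = Pow(Add(-8, x), -1)
Add(Mul(Function('D')(-75), Pow(Add(-17135, 23987), -1)), Mul(-1, Function('s')(-67, -189))) = Add(Mul(0, Pow(Add(-17135, 23987), -1)), Mul(-1, Pow(Add(-8, -67), -1))) = Add(Mul(0, Pow(6852, -1)), Mul(-1, Pow(-75, -1))) = Add(Mul(0, Rational(1, 6852)), Mul(-1, Rational(-1, 75))) = Add(0, Rational(1, 75)) = Rational(1, 75)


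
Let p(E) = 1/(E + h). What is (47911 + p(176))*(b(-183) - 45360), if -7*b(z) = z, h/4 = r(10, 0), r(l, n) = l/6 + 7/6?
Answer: -8544611301945/3934 ≈ -2.1720e+9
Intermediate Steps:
r(l, n) = 7/6 + l/6 (r(l, n) = l*(⅙) + 7*(⅙) = l/6 + 7/6 = 7/6 + l/6)
h = 34/3 (h = 4*(7/6 + (⅙)*10) = 4*(7/6 + 5/3) = 4*(17/6) = 34/3 ≈ 11.333)
b(z) = -z/7
p(E) = 1/(34/3 + E) (p(E) = 1/(E + 34/3) = 1/(34/3 + E))
(47911 + p(176))*(b(-183) - 45360) = (47911 + 3/(34 + 3*176))*(-⅐*(-183) - 45360) = (47911 + 3/(34 + 528))*(183/7 - 45360) = (47911 + 3/562)*(-317337/7) = (26925985/562)*(-317337/7) = -8544611301945/3934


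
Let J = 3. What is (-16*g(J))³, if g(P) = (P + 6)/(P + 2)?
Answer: -2985984/125 ≈ -23888.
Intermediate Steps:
g(P) = (6 + P)/(2 + P)
(-16*g(J))³ = (-16*(6 + 3)/(2 + 3))³ = (-16*9/5)³ = (-144/5)³ = -2985984/125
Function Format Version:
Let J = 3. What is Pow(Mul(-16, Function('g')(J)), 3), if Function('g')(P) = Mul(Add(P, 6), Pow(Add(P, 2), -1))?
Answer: Rational(-2985984, 125) ≈ -23888.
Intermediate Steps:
Function('g')(P) = Mul(Pow(Add(2, P), -1), Add(6, P)) (Function('g')(P) = Mul(Add(6, P), Pow(Add(2, P), -1)) = Mul(Pow(Add(2, P), -1), Add(6, P)))
Pow(Mul(-16, Function('g')(J)), 3) = Pow(Mul(-16, Mul(Pow(Add(2, 3), -1), Add(6, 3))), 3) = Pow(Mul(-16, Mul(Pow(5, -1), 9)), 3) = Pow(Mul(-16, Mul(Rational(1, 5), 9)), 3) = Pow(Mul(-16, Rational(9, 5)), 3) = Pow(Rational(-144, 5), 3) = Rational(-2985984, 125)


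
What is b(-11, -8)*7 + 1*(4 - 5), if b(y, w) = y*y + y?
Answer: 769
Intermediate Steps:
b(y, w) = y + y² (b(y, w) = y² + y = y + y²)
b(-11, -8)*7 + 1*(4 - 5) = -11*(1 - 11)*7 + 1*(4 - 5) = -11*(-10)*7 + 1*(-1) = 110*7 - 1 = 770 - 1 = 769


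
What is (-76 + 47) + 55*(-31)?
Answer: -1734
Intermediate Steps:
(-76 + 47) + 55*(-31) = -29 - 1705 = -1734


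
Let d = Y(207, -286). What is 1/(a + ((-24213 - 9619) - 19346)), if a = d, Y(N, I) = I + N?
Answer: -1/53257 ≈ -1.8777e-5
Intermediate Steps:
d = -79 (d = -286 + 207 = -79)
a = -79
1/(a + ((-24213 - 9619) - 19346)) = 1/(-79 + ((-24213 - 9619) - 19346)) = 1/(-79 + (-33832 - 19346)) = 1/(-79 - 53178) = 1/(-53257) = -1/53257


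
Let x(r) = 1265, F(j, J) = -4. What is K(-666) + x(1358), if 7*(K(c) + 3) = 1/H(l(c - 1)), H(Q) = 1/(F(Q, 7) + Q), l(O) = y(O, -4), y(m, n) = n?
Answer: 8826/7 ≈ 1260.9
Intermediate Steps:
l(O) = -4
H(Q) = 1/(-4 + Q)
K(c) = -29/7 (K(c) = -3 + 1/(7*(1/(-4 - 4))) = -3 + 1/(7*(1/(-8))) = -3 + 1/(7*(-1/8)) = -3 + (1/7)*(-8) = -3 - 8/7 = -29/7)
K(-666) + x(1358) = -29/7 + 1265 = 8826/7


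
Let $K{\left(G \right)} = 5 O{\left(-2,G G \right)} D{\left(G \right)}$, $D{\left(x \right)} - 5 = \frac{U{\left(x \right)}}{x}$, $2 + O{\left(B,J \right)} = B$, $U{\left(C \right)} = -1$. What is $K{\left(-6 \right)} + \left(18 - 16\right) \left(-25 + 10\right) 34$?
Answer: $- \frac{3370}{3} \approx -1123.3$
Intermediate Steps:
$O{\left(B,J \right)} = -2 + B$
$D{\left(x \right)} = 5 - \frac{1}{x}$
$K{\left(G \right)} = -100 + \frac{20}{G}$ ($K{\left(G \right)} = 5 \left(-2 - 2\right) \left(5 - \frac{1}{G}\right) = 5 \left(-4\right) \left(5 - \frac{1}{G}\right) = - 20 \left(5 - \frac{1}{G}\right) = -100 + \frac{20}{G}$)
$K{\left(-6 \right)} + \left(18 - 16\right) \left(-25 + 10\right) 34 = \left(-100 + \frac{20}{-6}\right) + \left(18 - 16\right) \left(-25 + 10\right) 34 = \left(-100 + 20 \left(- \frac{1}{6}\right)\right) + 2 \left(-15\right) 34 = \left(-100 - \frac{10}{3}\right) - 1020 = - \frac{310}{3} - 1020 = - \frac{3370}{3}$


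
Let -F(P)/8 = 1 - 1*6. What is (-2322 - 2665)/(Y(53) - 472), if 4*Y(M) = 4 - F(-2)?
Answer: 4987/481 ≈ 10.368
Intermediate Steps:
F(P) = 40 (F(P) = -8*(1 - 1*6) = -8*(1 - 6) = -8*(-5) = 40)
Y(M) = -9 (Y(M) = (4 - 1*40)/4 = (4 - 40)/4 = (1/4)*(-36) = -9)
(-2322 - 2665)/(Y(53) - 472) = (-2322 - 2665)/(-9 - 472) = -4987/(-481) = -4987*(-1/481) = 4987/481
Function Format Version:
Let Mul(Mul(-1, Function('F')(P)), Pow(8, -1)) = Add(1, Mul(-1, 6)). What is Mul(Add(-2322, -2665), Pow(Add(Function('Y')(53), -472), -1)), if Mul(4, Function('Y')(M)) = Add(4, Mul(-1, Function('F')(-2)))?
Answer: Rational(4987, 481) ≈ 10.368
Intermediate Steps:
Function('F')(P) = 40 (Function('F')(P) = Mul(-8, Add(1, Mul(-1, 6))) = Mul(-8, Add(1, -6)) = Mul(-8, -5) = 40)
Function('Y')(M) = -9 (Function('Y')(M) = Mul(Rational(1, 4), Add(4, Mul(-1, 40))) = Mul(Rational(1, 4), Add(4, -40)) = Mul(Rational(1, 4), -36) = -9)
Mul(Add(-2322, -2665), Pow(Add(Function('Y')(53), -472), -1)) = Mul(Add(-2322, -2665), Pow(Add(-9, -472), -1)) = Mul(-4987, Pow(-481, -1)) = Mul(-4987, Rational(-1, 481)) = Rational(4987, 481)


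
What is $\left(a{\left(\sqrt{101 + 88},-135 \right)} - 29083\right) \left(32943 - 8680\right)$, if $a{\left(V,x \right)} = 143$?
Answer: $-702171220$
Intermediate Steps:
$\left(a{\left(\sqrt{101 + 88},-135 \right)} - 29083\right) \left(32943 - 8680\right) = \left(143 - 29083\right) \left(32943 - 8680\right) = \left(-28940\right) 24263 = -702171220$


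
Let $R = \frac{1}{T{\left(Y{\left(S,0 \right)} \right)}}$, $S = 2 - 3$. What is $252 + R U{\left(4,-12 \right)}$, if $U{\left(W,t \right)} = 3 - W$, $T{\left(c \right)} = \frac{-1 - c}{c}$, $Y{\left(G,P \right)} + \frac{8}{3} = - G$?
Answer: $\frac{509}{2} \approx 254.5$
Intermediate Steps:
$S = -1$ ($S = 2 - 3 = -1$)
$Y{\left(G,P \right)} = - \frac{8}{3} - G$
$T{\left(c \right)} = \frac{-1 - c}{c}$
$R = - \frac{5}{2}$ ($R = \frac{1}{\frac{1}{- \frac{8}{3} - -1} \left(-1 - \left(- \frac{8}{3} - -1\right)\right)} = \frac{1}{\frac{1}{- \frac{8}{3} + 1} \left(-1 - \left(- \frac{8}{3} + 1\right)\right)} = \frac{1}{\frac{1}{- \frac{5}{3}} \left(-1 - - \frac{5}{3}\right)} = \frac{1}{\left(- \frac{3}{5}\right) \left(-1 + \frac{5}{3}\right)} = \frac{1}{\left(- \frac{3}{5}\right) \frac{2}{3}} = \frac{1}{- \frac{2}{5}} = - \frac{5}{2} \approx -2.5$)
$252 + R U{\left(4,-12 \right)} = 252 - \frac{5 \left(3 - 4\right)}{2} = 252 - - \frac{5}{2} = 252 + \frac{5}{2} = \frac{509}{2}$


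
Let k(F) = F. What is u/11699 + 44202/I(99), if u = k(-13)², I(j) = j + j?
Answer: 86192110/386067 ≈ 223.26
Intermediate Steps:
I(j) = 2*j
u = 169 (u = (-13)² = 169)
u/11699 + 44202/I(99) = 169/11699 + 44202/((2*99)) = 169*(1/11699) + 44202/198 = 169/11699 + 44202*(1/198) = 169/11699 + 7367/33 = 86192110/386067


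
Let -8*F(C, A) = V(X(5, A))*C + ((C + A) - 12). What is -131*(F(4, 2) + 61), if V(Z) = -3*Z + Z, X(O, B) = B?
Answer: -33405/4 ≈ -8351.3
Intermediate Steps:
V(Z) = -2*Z
F(C, A) = 3/2 - A/8 - C/8 + A*C/4 (F(C, A) = -((-2*A)*C + ((C + A) - 12))/8 = -(-2*A*C + ((A + C) - 12))/8 = -(-2*A*C + (-12 + A + C))/8 = -(-12 + A + C - 2*A*C)/8 = 3/2 - A/8 - C/8 + A*C/4)
-131*(F(4, 2) + 61) = -131*((3/2 - ⅛*2 - ⅛*4 + (¼)*2*4) + 61) = -131*((3/2 - ¼ - ½ + 2) + 61) = -131*(11/4 + 61) = -131*255/4 = -33405/4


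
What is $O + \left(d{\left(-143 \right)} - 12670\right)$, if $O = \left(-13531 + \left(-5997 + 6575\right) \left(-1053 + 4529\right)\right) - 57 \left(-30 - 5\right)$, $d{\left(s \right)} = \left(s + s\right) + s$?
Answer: $1984493$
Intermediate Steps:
$d{\left(s \right)} = 3 s$ ($d{\left(s \right)} = 2 s + s = 3 s$)
$O = 1997592$ ($O = \left(-13531 + 578 \cdot 3476\right) - -1995 = \left(-13531 + 2009128\right) + 1995 = 1995597 + 1995 = 1997592$)
$O + \left(d{\left(-143 \right)} - 12670\right) = 1997592 + \left(3 \left(-143\right) - 12670\right) = 1997592 - 13099 = 1984493$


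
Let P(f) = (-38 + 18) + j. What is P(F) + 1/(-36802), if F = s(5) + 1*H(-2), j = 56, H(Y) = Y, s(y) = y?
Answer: 1324871/36802 ≈ 36.000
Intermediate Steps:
F = 3 (F = 5 + 1*(-2) = 5 - 2 = 3)
P(f) = 36 (P(f) = (-38 + 18) + 56 = -20 + 56 = 36)
P(F) + 1/(-36802) = 36 + 1/(-36802) = 36 - 1/36802 = 1324871/36802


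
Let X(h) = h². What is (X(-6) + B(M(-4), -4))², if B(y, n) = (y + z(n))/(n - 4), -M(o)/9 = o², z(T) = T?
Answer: 11881/4 ≈ 2970.3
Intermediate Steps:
M(o) = -9*o²
B(y, n) = (n + y)/(-4 + n) (B(y, n) = (y + n)/(n - 4) = (n + y)/(-4 + n))
(X(-6) + B(M(-4), -4))² = ((-6)² + (-4 - 9*(-4)²)/(-4 - 4))² = (36 + (-4 - 9*16)/(-8))² = (36 - (-4 - 144)/8)² = (36 - ⅛*(-148))² = (36 + 37/2)² = (109/2)² = 11881/4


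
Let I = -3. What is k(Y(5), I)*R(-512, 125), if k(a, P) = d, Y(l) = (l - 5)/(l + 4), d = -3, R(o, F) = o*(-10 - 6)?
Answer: -24576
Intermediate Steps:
R(o, F) = -16*o (R(o, F) = o*(-16) = -16*o)
Y(l) = (-5 + l)/(4 + l)
k(a, P) = -3
k(Y(5), I)*R(-512, 125) = -(-48)*(-512) = -3*8192 = -24576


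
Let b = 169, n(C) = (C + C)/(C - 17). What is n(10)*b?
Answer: -3380/7 ≈ -482.86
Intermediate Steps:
n(C) = 2*C/(-17 + C) (n(C) = (2*C)/(-17 + C) = 2*C/(-17 + C))
n(10)*b = (2*10/(-17 + 10))*169 = (2*10/(-7))*169 = (2*10*(-⅐))*169 = -20/7*169 = -3380/7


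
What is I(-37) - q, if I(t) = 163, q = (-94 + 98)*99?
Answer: -233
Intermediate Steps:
q = 396 (q = 4*99 = 396)
I(-37) - q = 163 - 1*396 = 163 - 396 = -233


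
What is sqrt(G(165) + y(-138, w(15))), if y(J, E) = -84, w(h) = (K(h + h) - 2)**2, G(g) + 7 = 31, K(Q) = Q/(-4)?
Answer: 2*I*sqrt(15) ≈ 7.746*I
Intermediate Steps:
K(Q) = -Q/4 (K(Q) = Q*(-1/4) = -Q/4)
G(g) = 24 (G(g) = -7 + 31 = 24)
w(h) = (-2 - h/2)**2 (w(h) = (-(h + h)/4 - 2)**2 = (-h/2 - 2)**2 = (-2 - h/2)**2)
sqrt(G(165) + y(-138, w(15))) = sqrt(24 - 84) = sqrt(-60) = 2*I*sqrt(15)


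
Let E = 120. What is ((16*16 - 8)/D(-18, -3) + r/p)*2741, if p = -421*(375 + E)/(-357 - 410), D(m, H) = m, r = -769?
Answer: -3162239621/69465 ≈ -45523.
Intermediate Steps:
p = 208395/767 (p = -421*(375 + 120)/(-357 - 410) = -421/((-767/495)) = -421/((-767*1/495)) = -421/(-767/495) = -421*(-495/767) = 208395/767 ≈ 271.70)
((16*16 - 8)/D(-18, -3) + r/p)*2741 = ((16*16 - 8)/(-18) - 769/208395/767)*2741 = ((256 - 8)*(-1/18) - 769*767/208395)*2741 = (248*(-1/18) - 589823/208395)*2741 = (-124/9 - 589823/208395)*2741 = -1153681/69465*2741 = -3162239621/69465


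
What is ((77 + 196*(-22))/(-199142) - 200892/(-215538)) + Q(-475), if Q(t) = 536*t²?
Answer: 865142157231516349/7153778066 ≈ 1.2094e+8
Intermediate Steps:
((77 + 196*(-22))/(-199142) - 200892/(-215538)) + Q(-475) = ((77 + 196*(-22))/(-199142) - 200892/(-215538)) + 536*(-475)² = ((77 - 4312)*(-1/199142) - 200892*(-1/215538)) + 536*225625 = (-4235*(-1/199142) + 33482/35923) + 120935000 = (4235/199142 + 33482/35923) + 120935000 = 6819806349/7153778066 + 120935000 = 865142157231516349/7153778066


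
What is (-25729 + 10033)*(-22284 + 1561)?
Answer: 325268208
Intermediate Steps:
(-25729 + 10033)*(-22284 + 1561) = -15696*(-20723) = 325268208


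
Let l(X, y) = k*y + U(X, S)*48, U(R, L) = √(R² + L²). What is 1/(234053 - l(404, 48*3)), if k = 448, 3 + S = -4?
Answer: 169541/28367988121 + 48*√163265/28367988121 ≈ 6.6602e-6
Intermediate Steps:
S = -7 (S = -3 - 4 = -7)
U(R, L) = √(L² + R²)
l(X, y) = 48*√(49 + X²) + 448*y (l(X, y) = 448*y + √((-7)² + X²)*48 = 448*y + √(49 + X²)*48 = 448*y + 48*√(49 + X²) = 48*√(49 + X²) + 448*y)
1/(234053 - l(404, 48*3)) = 1/(234053 - (48*√(49 + 404²) + 448*(48*3))) = 1/(234053 - (48*√(49 + 163216) + 448*144)) = 1/(234053 - (48*√163265 + 64512)) = 1/(234053 - (64512 + 48*√163265)) = 1/(234053 + (-64512 - 48*√163265)) = 1/(169541 - 48*√163265)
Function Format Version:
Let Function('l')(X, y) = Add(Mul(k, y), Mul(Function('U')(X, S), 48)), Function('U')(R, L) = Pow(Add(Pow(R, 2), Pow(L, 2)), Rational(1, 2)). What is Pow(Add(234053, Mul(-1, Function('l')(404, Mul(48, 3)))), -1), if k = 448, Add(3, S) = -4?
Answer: Add(Rational(169541, 28367988121), Mul(Rational(48, 28367988121), Pow(163265, Rational(1, 2)))) ≈ 6.6602e-6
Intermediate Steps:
S = -7 (S = Add(-3, -4) = -7)
Function('U')(R, L) = Pow(Add(Pow(L, 2), Pow(R, 2)), Rational(1, 2))
Function('l')(X, y) = Add(Mul(48, Pow(Add(49, Pow(X, 2)), Rational(1, 2))), Mul(448, y)) (Function('l')(X, y) = Add(Mul(448, y), Mul(Pow(Add(Pow(-7, 2), Pow(X, 2)), Rational(1, 2)), 48)) = Add(Mul(448, y), Mul(Pow(Add(49, Pow(X, 2)), Rational(1, 2)), 48)) = Add(Mul(448, y), Mul(48, Pow(Add(49, Pow(X, 2)), Rational(1, 2)))) = Add(Mul(48, Pow(Add(49, Pow(X, 2)), Rational(1, 2))), Mul(448, y)))
Pow(Add(234053, Mul(-1, Function('l')(404, Mul(48, 3)))), -1) = Pow(Add(234053, Mul(-1, Add(Mul(48, Pow(Add(49, Pow(404, 2)), Rational(1, 2))), Mul(448, Mul(48, 3))))), -1) = Pow(Add(234053, Mul(-1, Add(Mul(48, Pow(Add(49, 163216), Rational(1, 2))), Mul(448, 144)))), -1) = Pow(Add(234053, Mul(-1, Add(Mul(48, Pow(163265, Rational(1, 2))), 64512))), -1) = Pow(Add(234053, Mul(-1, Add(64512, Mul(48, Pow(163265, Rational(1, 2)))))), -1) = Pow(Add(234053, Add(-64512, Mul(-48, Pow(163265, Rational(1, 2))))), -1) = Pow(Add(169541, Mul(-48, Pow(163265, Rational(1, 2)))), -1)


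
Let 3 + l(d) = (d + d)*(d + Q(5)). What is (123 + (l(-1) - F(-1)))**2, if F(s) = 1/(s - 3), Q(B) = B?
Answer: 201601/16 ≈ 12600.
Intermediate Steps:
F(s) = 1/(-3 + s)
l(d) = -3 + 2*d*(5 + d) (l(d) = -3 + (d + d)*(d + 5) = -3 + (2*d)*(5 + d) = -3 + 2*d*(5 + d))
(123 + (l(-1) - F(-1)))**2 = (123 + ((-3 + 2*(-1)**2 + 10*(-1)) - 1/(-3 - 1)))**2 = (123 + ((-3 + 2*1 - 10) - 1/(-4)))**2 = (123 + ((-3 + 2 - 10) - 1*(-1/4)))**2 = (123 + (-11 + 1/4))**2 = (123 - 43/4)**2 = (449/4)**2 = 201601/16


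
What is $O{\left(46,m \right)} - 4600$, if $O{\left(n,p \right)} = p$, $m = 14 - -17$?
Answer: $-4569$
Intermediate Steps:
$m = 31$ ($m = 14 + 17 = 31$)
$O{\left(46,m \right)} - 4600 = 31 - 4600 = -4569$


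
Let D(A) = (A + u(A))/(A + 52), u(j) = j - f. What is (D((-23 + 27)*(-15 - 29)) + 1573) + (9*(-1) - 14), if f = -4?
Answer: 48137/31 ≈ 1552.8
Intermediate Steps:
u(j) = 4 + j (u(j) = j - 1*(-4) = j + 4 = 4 + j)
D(A) = (4 + 2*A)/(52 + A) (D(A) = (A + (4 + A))/(A + 52) = (4 + 2*A)/(52 + A))
(D((-23 + 27)*(-15 - 29)) + 1573) + (9*(-1) - 14) = (2*(2 + (-23 + 27)*(-15 - 29))/(52 + (-23 + 27)*(-15 - 29)) + 1573) + (9*(-1) - 14) = (2*(2 + 4*(-44))/(52 + 4*(-44)) + 1573) + (-9 - 14) = (2*(2 - 176)/(52 - 176) + 1573) - 23 = (2*(-174)/(-124) + 1573) - 23 = (2*(-1/124)*(-174) + 1573) - 23 = (87/31 + 1573) - 23 = 48850/31 - 23 = 48137/31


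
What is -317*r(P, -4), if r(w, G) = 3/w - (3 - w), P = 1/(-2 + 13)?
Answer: -104927/11 ≈ -9538.8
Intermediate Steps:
P = 1/11 ≈ 0.090909
r(w, G) = -3 + w + 3/w (r(w, G) = 3/w + (-3 + w) = -3 + w + 3/w)
-317*r(P, -4) = -317*(-3 + 1/11 + 3/(1/11)) = -317*(-3 + 1/11 + 3*11) = -317*(-3 + 1/11 + 33) = -317*331/11 = -104927/11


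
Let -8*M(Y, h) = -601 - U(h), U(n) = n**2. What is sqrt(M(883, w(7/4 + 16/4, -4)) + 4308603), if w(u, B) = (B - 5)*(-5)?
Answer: 5*sqrt(689429)/2 ≈ 2075.8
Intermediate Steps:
w(u, B) = 25 - 5*B (w(u, B) = (-5 + B)*(-5) = 25 - 5*B)
M(Y, h) = 601/8 + h**2/8 (M(Y, h) = -(-601 - h**2)/8 = 601/8 + h**2/8)
sqrt(M(883, w(7/4 + 16/4, -4)) + 4308603) = sqrt((601/8 + (25 - 5*(-4))**2/8) + 4308603) = sqrt((601/8 + (25 + 20)**2/8) + 4308603) = sqrt((601/8 + (1/8)*45**2) + 4308603) = sqrt((601/8 + (1/8)*2025) + 4308603) = sqrt((601/8 + 2025/8) + 4308603) = sqrt(1313/4 + 4308603) = sqrt(17235725/4) = 5*sqrt(689429)/2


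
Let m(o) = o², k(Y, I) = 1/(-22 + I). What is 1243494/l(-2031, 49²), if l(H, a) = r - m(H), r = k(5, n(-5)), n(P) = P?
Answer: -2398167/7955282 ≈ -0.30146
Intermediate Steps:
r = -1/27 (r = 1/(-22 - 5) = 1/(-27) = -1/27 ≈ -0.037037)
l(H, a) = -1/27 - H²
1243494/l(-2031, 49²) = 1243494/(-1/27 - 1*(-2031)²) = 1243494/(-1/27 - 1*4124961) = 1243494/(-1/27 - 4124961) = 1243494/(-111373948/27) = 1243494*(-27/111373948) = -2398167/7955282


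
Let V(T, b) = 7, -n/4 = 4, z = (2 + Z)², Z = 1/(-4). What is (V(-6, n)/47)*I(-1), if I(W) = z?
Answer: 343/752 ≈ 0.45612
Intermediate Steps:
Z = -¼ ≈ -0.25000
z = 49/16 (z = (2 - ¼)² = (7/4)² = 49/16 ≈ 3.0625)
I(W) = 49/16
n = -16 (n = -4*4 = -16)
(V(-6, n)/47)*I(-1) = (7/47)*(49/16) = 343/752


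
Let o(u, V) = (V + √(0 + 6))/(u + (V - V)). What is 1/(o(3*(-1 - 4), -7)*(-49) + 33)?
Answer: 1140/4349 - 735*√6/8698 ≈ 0.055142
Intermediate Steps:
o(u, V) = (V + √6)/u (o(u, V) = (V + √6)/(u + 0) = (V + √6)/u)
1/(o(3*(-1 - 4), -7)*(-49) + 33) = 1/(((-7 + √6)/((3*(-1 - 4))))*(-49) + 33) = 1/(((-7 + √6)/((3*(-5))))*(-49) + 33) = 1/(((-7 + √6)/(-15))*(-49) + 33) = 1/(-(-7 + √6)/15*(-49) + 33) = 1/((7/15 - √6/15)*(-49) + 33) = 1/((-343/15 + 49*√6/15) + 33) = 1/(152/15 + 49*√6/15)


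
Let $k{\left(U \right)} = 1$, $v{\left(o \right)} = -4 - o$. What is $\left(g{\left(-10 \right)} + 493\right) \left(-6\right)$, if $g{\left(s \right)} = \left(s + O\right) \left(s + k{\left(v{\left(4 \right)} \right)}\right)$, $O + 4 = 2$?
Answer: $-3606$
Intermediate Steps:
$O = -2$ ($O = -4 + 2 = -2$)
$g{\left(s \right)} = \left(1 + s\right) \left(-2 + s\right)$ ($g{\left(s \right)} = \left(s - 2\right) \left(s + 1\right) = \left(-2 + s\right) \left(1 + s\right) = \left(1 + s\right) \left(-2 + s\right)$)
$\left(g{\left(-10 \right)} + 493\right) \left(-6\right) = \left(\left(-2 + \left(-10\right)^{2} - -10\right) + 493\right) \left(-6\right) = \left(\left(-2 + 100 + 10\right) + 493\right) \left(-6\right) = \left(108 + 493\right) \left(-6\right) = 601 \left(-6\right) = -3606$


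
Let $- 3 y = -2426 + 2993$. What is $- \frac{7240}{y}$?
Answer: $\frac{7240}{189} \approx 38.307$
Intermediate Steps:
$y = -189$ ($y = - \frac{-2426 + 2993}{3} = \left(- \frac{1}{3}\right) 567 = -189$)
$- \frac{7240}{y} = - \frac{7240}{-189} = \left(-7240\right) \left(- \frac{1}{189}\right) = \frac{7240}{189}$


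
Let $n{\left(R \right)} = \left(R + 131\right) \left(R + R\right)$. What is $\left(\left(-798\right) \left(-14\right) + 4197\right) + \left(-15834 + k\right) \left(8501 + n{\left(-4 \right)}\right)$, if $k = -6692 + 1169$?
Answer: $-159841776$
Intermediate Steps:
$n{\left(R \right)} = 2 R \left(131 + R\right)$ ($n{\left(R \right)} = \left(131 + R\right) 2 R = 2 R \left(131 + R\right)$)
$k = -5523$
$\left(\left(-798\right) \left(-14\right) + 4197\right) + \left(-15834 + k\right) \left(8501 + n{\left(-4 \right)}\right) = \left(\left(-798\right) \left(-14\right) + 4197\right) + \left(-15834 - 5523\right) \left(8501 + 2 \left(-4\right) \left(131 - 4\right)\right) = \left(11172 + 4197\right) - 21357 \left(8501 + 2 \left(-4\right) 127\right) = 15369 - 21357 \left(8501 - 1016\right) = 15369 - 159857145 = -159841776$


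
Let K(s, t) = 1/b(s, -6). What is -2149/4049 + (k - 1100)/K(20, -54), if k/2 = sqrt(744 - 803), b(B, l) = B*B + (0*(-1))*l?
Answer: -1781562149/4049 + 800*I*sqrt(59) ≈ -4.4e+5 + 6144.9*I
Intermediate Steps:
b(B, l) = B**2 (b(B, l) = B**2 + 0*l = B**2 + 0 = B**2)
k = 2*I*sqrt(59) (k = 2*sqrt(744 - 803) = 2*sqrt(-59) = 2*(I*sqrt(59)) = 2*I*sqrt(59) ≈ 15.362*I)
K(s, t) = s**(-2) (K(s, t) = 1/(s**2) = s**(-2))
-2149/4049 + (k - 1100)/K(20, -54) = -2149/4049 + (2*I*sqrt(59) - 1100)/(20**(-2)) = -2149*1/4049 + (-1100 + 2*I*sqrt(59))/(1/400) = -2149/4049 + (-1100 + 2*I*sqrt(59))*400 = -2149/4049 + (-440000 + 800*I*sqrt(59)) = -1781562149/4049 + 800*I*sqrt(59)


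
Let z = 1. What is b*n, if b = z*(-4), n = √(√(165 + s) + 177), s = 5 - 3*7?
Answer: -4*√(177 + √149) ≈ -55.021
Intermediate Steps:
s = -16 (s = 5 - 21 = -16)
n = √(177 + √149) (n = √(√(165 - 16) + 177) = √(√149 + 177) = √(177 + √149) ≈ 13.755)
b = -4 (b = 1*(-4) = -4)
b*n = -4*√(177 + √149)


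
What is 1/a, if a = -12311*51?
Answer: -1/627861 ≈ -1.5927e-6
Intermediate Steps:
a = -627861 (a = -1*627861 = -627861)
1/a = 1/(-627861) = -1/627861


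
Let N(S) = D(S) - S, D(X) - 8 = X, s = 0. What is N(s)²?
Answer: 64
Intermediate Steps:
D(X) = 8 + X
N(S) = 8 (N(S) = (8 + S) - S = 8)
N(s)² = 8² = 64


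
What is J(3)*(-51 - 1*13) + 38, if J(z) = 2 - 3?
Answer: 102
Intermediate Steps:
J(z) = -1
J(3)*(-51 - 1*13) + 38 = -(-51 - 1*13) + 38 = -(-51 - 13) + 38 = -1*(-64) + 38 = 64 + 38 = 102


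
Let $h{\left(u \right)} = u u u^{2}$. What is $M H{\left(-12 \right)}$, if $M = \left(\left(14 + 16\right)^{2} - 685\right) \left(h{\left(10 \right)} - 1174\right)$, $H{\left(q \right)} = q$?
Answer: $-22771080$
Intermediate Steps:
$h{\left(u \right)} = u^{4}$ ($h{\left(u \right)} = u^{2} u^{2} = u^{4}$)
$M = 1897590$ ($M = \left(\left(14 + 16\right)^{2} - 685\right) \left(10^{4} - 1174\right) = \left(30^{2} - 685\right) \left(10000 - 1174\right) = \left(900 - 685\right) 8826 = 215 \cdot 8826 = 1897590$)
$M H{\left(-12 \right)} = 1897590 \left(-12\right) = -22771080$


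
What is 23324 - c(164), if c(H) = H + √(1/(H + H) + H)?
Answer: 23160 - 3*√490114/164 ≈ 23147.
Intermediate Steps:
c(H) = H + √(H + 1/(2*H)) (c(H) = H + √(1/(2*H) + H) = H + √(H + 1/(2*H)))
23324 - c(164) = 23324 - (164 + √(2/164 + 4*164)/2) = 23324 - (164 + √(2*(1/164) + 656)/2) = 23324 - (164 + √(1/82 + 656)/2) = 23324 - (164 + √(53793/82)/2) = 23324 - (164 + (3*√490114/82)/2) = 23324 - (164 + 3*√490114/164) = 23324 + (-164 - 3*√490114/164) = 23160 - 3*√490114/164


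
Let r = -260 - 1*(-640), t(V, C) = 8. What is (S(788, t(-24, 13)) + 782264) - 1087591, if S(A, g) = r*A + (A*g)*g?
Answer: 44545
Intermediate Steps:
r = 380 (r = -260 + 640 = 380)
S(A, g) = 380*A + A*g² (S(A, g) = 380*A + (A*g)*g = 380*A + A*g²)
(S(788, t(-24, 13)) + 782264) - 1087591 = (788*(380 + 8²) + 782264) - 1087591 = (788*(380 + 64) + 782264) - 1087591 = (788*444 + 782264) - 1087591 = (349872 + 782264) - 1087591 = 1132136 - 1087591 = 44545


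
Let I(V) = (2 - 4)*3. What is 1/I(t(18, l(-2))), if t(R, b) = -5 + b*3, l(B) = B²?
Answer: -⅙ ≈ -0.16667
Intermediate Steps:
t(R, b) = -5 + 3*b
I(V) = -6 (I(V) = -2*3 = -6)
1/I(t(18, l(-2))) = 1/(-6) = -⅙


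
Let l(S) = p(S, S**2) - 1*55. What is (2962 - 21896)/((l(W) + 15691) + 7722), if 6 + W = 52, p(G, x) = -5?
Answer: -18934/23353 ≈ -0.81077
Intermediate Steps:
W = 46 (W = -6 + 52 = 46)
l(S) = -60 (l(S) = -5 - 1*55 = -5 - 55 = -60)
(2962 - 21896)/((l(W) + 15691) + 7722) = (2962 - 21896)/((-60 + 15691) + 7722) = -18934/(15631 + 7722) = -18934/23353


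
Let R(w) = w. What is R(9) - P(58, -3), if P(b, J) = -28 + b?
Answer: -21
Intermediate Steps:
R(9) - P(58, -3) = 9 - (-28 + 58) = 9 - 1*30 = 9 - 30 = -21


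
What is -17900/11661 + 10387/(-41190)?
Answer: -95380423/53368510 ≈ -1.7872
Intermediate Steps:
-17900/11661 + 10387/(-41190) = -17900*1/11661 + 10387*(-1/41190) = -17900/11661 - 10387/41190 = -95380423/53368510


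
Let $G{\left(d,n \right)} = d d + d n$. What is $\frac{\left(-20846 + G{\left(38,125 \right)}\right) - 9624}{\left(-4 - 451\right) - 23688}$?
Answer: $\frac{3468}{3449} \approx 1.0055$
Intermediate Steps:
$G{\left(d,n \right)} = d^{2} + d n$
$\frac{\left(-20846 + G{\left(38,125 \right)}\right) - 9624}{\left(-4 - 451\right) - 23688} = \frac{\left(-20846 + 38 \left(38 + 125\right)\right) - 9624}{\left(-4 - 451\right) - 23688} = \frac{\left(-20846 + 38 \cdot 163\right) - 9624}{\left(-4 - 451\right) - 23688} = \frac{\left(-20846 + 6194\right) - 9624}{-455 - 23688} = \frac{-14652 - 9624}{-24143} = \left(-24276\right) \left(- \frac{1}{24143}\right) = \frac{3468}{3449}$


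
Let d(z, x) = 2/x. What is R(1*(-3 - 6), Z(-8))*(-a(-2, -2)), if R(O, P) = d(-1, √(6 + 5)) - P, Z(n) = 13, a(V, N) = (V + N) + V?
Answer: -78 + 12*√11/11 ≈ -74.382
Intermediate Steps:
a(V, N) = N + 2*V (a(V, N) = (N + V) + V = N + 2*V)
R(O, P) = -P + 2*√11/11 (R(O, P) = 2/(√(6 + 5)) - P = 2/(√11) - P = 2*(√11/11) - P = 2*√11/11 - P = -P + 2*√11/11)
R(1*(-3 - 6), Z(-8))*(-a(-2, -2)) = (-1*13 + 2*√11/11)*(-(-2 + 2*(-2))) = (-13 + 2*√11/11)*(-(-2 - 4)) = (-13 + 2*√11/11)*(-1*(-6)) = (-13 + 2*√11/11)*6 = -78 + 12*√11/11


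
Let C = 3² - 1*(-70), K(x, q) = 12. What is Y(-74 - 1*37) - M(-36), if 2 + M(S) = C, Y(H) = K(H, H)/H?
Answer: -2853/37 ≈ -77.108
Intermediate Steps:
Y(H) = 12/H
C = 79 (C = 9 + 70 = 79)
M(S) = 77 (M(S) = -2 + 79 = 77)
Y(-74 - 1*37) - M(-36) = 12/(-74 - 1*37) - 1*77 = 12/(-74 - 37) - 77 = 12/(-111) - 77 = 12*(-1/111) - 77 = -4/37 - 77 = -2853/37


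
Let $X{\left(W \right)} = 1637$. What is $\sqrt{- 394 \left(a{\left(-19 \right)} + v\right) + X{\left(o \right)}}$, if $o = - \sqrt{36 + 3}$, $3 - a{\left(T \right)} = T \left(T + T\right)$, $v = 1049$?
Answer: $i \sqrt{128383} \approx 358.31 i$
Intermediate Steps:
$a{\left(T \right)} = 3 - 2 T^{2}$ ($a{\left(T \right)} = 3 - T \left(T + T\right) = 3 - T 2 T = 3 - 2 T^{2}$)
$o = - \sqrt{39} \approx -6.245$
$\sqrt{- 394 \left(a{\left(-19 \right)} + v\right) + X{\left(o \right)}} = \sqrt{- 394 \left(\left(3 - 2 \left(-19\right)^{2}\right) + 1049\right) + 1637} = \sqrt{- 394 \left(\left(3 - 722\right) + 1049\right) + 1637} = \sqrt{- 394 \left(-719 + 1049\right) + 1637} = \sqrt{\left(-394\right) 330 + 1637} = \sqrt{-130020 + 1637} = \sqrt{-128383} = i \sqrt{128383}$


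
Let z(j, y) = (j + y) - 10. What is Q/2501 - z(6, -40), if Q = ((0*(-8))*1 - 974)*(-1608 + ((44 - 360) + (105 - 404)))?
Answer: 2275246/2501 ≈ 909.73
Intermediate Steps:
z(j, y) = -10 + j + y
Q = 2165202 (Q = (0*1 - 974)*(-1608 + (-316 - 299)) = (0 - 974)*(-1608 - 615) = -974*(-2223) = 2165202)
Q/2501 - z(6, -40) = 2165202/2501 - (-10 + 6 - 40) = 2165202*(1/2501) - 1*(-44) = 2165202/2501 + 44 = 2275246/2501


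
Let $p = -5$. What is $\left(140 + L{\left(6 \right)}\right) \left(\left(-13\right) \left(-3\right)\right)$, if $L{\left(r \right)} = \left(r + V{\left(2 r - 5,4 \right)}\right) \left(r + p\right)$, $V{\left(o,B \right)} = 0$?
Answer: $5694$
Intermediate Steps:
$L{\left(r \right)} = r \left(-5 + r\right)$ ($L{\left(r \right)} = \left(r + 0\right) \left(r - 5\right) = r \left(-5 + r\right)$)
$\left(140 + L{\left(6 \right)}\right) \left(\left(-13\right) \left(-3\right)\right) = \left(140 + 6 \left(-5 + 6\right)\right) \left(\left(-13\right) \left(-3\right)\right) = \left(140 + 6 \cdot 1\right) 39 = \left(140 + 6\right) 39 = 146 \cdot 39 = 5694$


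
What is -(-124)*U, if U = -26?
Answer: -3224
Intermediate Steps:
-(-124)*U = -(-124)*(-26) = -1*3224 = -3224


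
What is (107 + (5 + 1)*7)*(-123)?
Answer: -18327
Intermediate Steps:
(107 + (5 + 1)*7)*(-123) = (107 + 6*7)*(-123) = (107 + 42)*(-123) = 149*(-123) = -18327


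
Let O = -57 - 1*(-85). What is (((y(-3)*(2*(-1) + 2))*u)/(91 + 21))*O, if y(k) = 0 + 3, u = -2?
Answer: 0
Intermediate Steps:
O = 28 (O = -57 + 85 = 28)
y(k) = 3
(((y(-3)*(2*(-1) + 2))*u)/(91 + 21))*O = (((3*(2*(-1) + 2))*(-2))/(91 + 21))*28 = (((3*(-2 + 2))*(-2))/112)*28 = (((3*0)*(-2))/112)*28 = ((0*(-2))/112)*28 = ((1/112)*0)*28 = 0*28 = 0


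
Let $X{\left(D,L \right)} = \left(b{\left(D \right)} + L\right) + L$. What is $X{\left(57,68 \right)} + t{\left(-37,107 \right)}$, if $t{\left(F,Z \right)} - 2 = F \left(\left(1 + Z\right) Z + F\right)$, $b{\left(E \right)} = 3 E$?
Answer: $-425894$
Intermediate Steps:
$X{\left(D,L \right)} = 2 L + 3 D$ ($X{\left(D,L \right)} = \left(3 D + L\right) + L = \left(L + 3 D\right) + L = 2 L + 3 D$)
$t{\left(F,Z \right)} = 2 + F \left(F + Z \left(1 + Z\right)\right)$ ($t{\left(F,Z \right)} = 2 + F \left(\left(1 + Z\right) Z + F\right) = 2 + F \left(Z \left(1 + Z\right) + F\right) = 2 + F \left(F + Z \left(1 + Z\right)\right)$)
$X{\left(57,68 \right)} + t{\left(-37,107 \right)} = \left(2 \cdot 68 + 3 \cdot 57\right) + \left(2 + \left(-37\right)^{2} - 3959 - 37 \cdot 107^{2}\right) = \left(136 + 171\right) + \left(2 + 1369 - 3959 - 423613\right) = 307 + \left(2 + 1369 - 3959 - 423613\right) = 307 - 426201 = -425894$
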